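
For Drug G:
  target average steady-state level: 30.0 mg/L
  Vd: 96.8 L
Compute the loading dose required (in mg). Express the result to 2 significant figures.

2900 mg

LD = Css × Vd = 30.0 × 96.8 = 2904 mg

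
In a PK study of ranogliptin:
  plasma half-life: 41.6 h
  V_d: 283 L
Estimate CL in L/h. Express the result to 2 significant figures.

k = ln2 / t½ = 0.693147 / 41.6 = 0.01666 h⁻¹
CL = k × Vd = 0.01666 × 283 = 4.715 L/h

4.7 L/h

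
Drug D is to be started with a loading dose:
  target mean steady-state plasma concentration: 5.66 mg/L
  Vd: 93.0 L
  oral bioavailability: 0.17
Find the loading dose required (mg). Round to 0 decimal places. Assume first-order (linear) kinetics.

3096 mg

LD = Css × Vd / F = 5.66 × 93.0 / 0.17 = 3096 mg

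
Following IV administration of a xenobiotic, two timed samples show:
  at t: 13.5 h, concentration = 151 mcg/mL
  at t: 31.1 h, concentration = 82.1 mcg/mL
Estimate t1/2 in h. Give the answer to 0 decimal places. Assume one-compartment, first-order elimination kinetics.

k = ln(C₁/C₂) / (t₂ − t₁) = ln(151/82.1) / (31.1 − 13.5)
  = 0.6093 / 17.60 = 0.03462 h⁻¹
t½ = ln2 / k = 0.693147 / 0.03462 = 20.02 h

20 h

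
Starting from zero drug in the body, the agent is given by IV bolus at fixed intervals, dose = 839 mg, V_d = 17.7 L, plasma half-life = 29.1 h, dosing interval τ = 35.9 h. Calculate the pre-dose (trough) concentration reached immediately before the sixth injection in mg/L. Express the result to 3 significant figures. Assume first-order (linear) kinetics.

C₀ per dose = Dose / Vd = 839 / 17.7 = 47.40 mg/L
k = ln2 / t½ = 0.693147 / 29.1 = 0.02382 h⁻¹
Fraction remaining after one interval: r = e^(−kτ) = e^(−0.02382 × 35.9) = 0.4252
Before dose 6, 5 doses have been given (aged 1τ, 2τ, 3τ, 4τ, 5τ).
C_trough = C₀ × (r + r² + … + r^5) = C₀ × r(1−r^5)/(1−r)
        = 47.40 × 0.4252 × (1 − 0.01390) / (1 − 0.4252) = 34.58 mg/L

34.6 mg/L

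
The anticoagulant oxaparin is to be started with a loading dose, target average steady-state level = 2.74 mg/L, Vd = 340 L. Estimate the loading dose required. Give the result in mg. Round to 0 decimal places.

932 mg

LD = Css × Vd = 2.74 × 340 = 931.6 mg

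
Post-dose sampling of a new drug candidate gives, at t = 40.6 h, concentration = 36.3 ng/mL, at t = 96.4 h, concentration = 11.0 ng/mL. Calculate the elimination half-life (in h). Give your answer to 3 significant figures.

32.4 h

k = ln(C₁/C₂) / (t₂ − t₁) = ln(36.3/11.0) / (96.4 − 40.6)
  = 1.194 / 55.80 = 0.02140 h⁻¹
t½ = ln2 / k = 0.693147 / 0.02140 = 32.39 h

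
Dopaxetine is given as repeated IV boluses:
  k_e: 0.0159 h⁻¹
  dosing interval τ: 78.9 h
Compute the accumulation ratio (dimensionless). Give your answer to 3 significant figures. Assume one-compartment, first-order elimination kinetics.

1.40

e^(−kτ) = e^(−0.01590 × 78.9) = 0.2852
Accumulation ratio R = 1 / (1 − e^(−kτ)) = 1 / (1 − 0.2852) = 1.399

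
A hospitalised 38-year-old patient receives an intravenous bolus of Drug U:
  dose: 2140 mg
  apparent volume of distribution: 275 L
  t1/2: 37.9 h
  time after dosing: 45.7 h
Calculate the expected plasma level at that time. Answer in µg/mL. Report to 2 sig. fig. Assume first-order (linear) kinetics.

3.4 µg/mL

C₀ = Dose / Vd = 2140 / 275 = 7.782 mg/L
k = ln2 / t½ = 0.693147 / 37.9 = 0.01829 h⁻¹
C = C₀ · e^(−k·t) = 7.782 × e^(−0.01829 × 45.7)
  = 7.782 × 0.4335 = 3.373 mg/L
(3.373 mg/L = 3.373 µg/mL)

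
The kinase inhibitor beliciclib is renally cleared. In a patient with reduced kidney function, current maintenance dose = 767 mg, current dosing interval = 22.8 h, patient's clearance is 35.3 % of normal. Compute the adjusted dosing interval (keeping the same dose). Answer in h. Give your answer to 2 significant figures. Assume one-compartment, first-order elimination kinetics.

65 h

To keep the same average steady-state level, dosing rate must scale with clearance.
CL ratio = 35.3 / 100 = 0.3530
New interval (same dose) = 22.8 / 0.3530 = 64.59 h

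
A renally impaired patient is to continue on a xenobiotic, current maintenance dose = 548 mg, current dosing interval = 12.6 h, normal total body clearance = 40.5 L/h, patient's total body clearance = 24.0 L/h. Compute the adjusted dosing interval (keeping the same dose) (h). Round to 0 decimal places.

To keep the same average steady-state level, dosing rate must scale with clearance.
CL ratio = 24.0 / 40.5 = 0.5926
New interval (same dose) = 12.6 / 0.5926 = 21.26 h

21 h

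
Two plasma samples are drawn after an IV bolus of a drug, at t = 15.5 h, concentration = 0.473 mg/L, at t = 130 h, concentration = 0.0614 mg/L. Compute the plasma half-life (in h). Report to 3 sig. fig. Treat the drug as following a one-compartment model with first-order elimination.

38.9 h

k = ln(C₁/C₂) / (t₂ − t₁) = ln(0.473/0.0614) / (130 − 15.5)
  = 2.042 / 114.5 = 0.01783 h⁻¹
t½ = ln2 / k = 0.693147 / 0.01783 = 38.88 h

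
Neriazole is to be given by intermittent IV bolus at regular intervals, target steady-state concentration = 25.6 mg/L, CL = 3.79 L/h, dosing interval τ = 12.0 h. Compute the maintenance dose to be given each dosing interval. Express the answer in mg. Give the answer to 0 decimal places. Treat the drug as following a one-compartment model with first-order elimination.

At steady state, Dose/τ = Css × CL.
Dose = Css × CL × τ = 25.6 × 3.790 × 12.0 = 1164 mg

1164 mg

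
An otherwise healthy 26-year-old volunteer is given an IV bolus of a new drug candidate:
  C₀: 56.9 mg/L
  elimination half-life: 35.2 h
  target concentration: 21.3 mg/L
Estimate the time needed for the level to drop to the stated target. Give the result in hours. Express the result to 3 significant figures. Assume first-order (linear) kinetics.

49.9 h

k = ln2 / t½ = 0.693147 / 35.2 = 0.01969 h⁻¹
t = ln(C₀ / C) / k = ln(56.90 / 21.3) / 0.01969
  = ln(2.671) / 0.01969 = 0.9825 / 0.01969 = 49.90 h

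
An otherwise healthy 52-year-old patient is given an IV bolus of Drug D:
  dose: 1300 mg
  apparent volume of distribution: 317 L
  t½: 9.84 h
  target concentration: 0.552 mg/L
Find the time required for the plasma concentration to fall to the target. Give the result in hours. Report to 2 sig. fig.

C₀ = Dose / Vd = 1300 / 317 = 4.101 mg/L
k = ln2 / t½ = 0.693147 / 9.84 = 0.07044 h⁻¹
t = ln(C₀ / C) / k = ln(4.101 / 0.552) / 0.07044
  = ln(7.429) / 0.07044 = 2.005 / 0.07044 = 28.46 h

28 h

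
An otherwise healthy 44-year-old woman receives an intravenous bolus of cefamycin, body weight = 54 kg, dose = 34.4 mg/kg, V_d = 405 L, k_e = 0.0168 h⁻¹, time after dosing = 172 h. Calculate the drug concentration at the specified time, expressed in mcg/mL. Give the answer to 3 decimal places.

Total dose = 34.4 × 54 = 1858 mg
C₀ = Dose / Vd = 1858 / 405 = 4.588 mg/L
C = C₀ · e^(−k·t) = 4.588 × e^(−0.01680 × 172)
  = 4.588 × 0.05560 = 0.2551 mg/L
(0.2551 mg/L = 0.2551 mcg/mL)

0.255 mcg/mL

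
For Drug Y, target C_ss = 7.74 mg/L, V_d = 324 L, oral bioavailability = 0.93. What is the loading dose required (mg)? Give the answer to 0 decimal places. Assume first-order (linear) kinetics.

LD = Css × Vd / F = 7.74 × 324 / 0.93 = 2697 mg

2697 mg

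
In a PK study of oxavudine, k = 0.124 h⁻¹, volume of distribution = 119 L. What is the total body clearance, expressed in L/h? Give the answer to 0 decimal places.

CL = k × Vd = 0.124 × 119 = 14.76 L/h

15 L/h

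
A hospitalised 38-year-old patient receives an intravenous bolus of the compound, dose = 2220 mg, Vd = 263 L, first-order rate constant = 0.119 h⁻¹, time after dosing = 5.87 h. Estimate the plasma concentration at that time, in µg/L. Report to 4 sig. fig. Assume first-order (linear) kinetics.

C₀ = Dose / Vd = 2220 / 263 = 8.441 mg/L
C = C₀ · e^(−k·t) = 8.441 × e^(−0.1190 × 5.87)
  = 8.441 × 0.4973 = 4.198 mg/L
Convert: 4.198 mg/L × 1000 = 4198 µg/L

4198 µg/L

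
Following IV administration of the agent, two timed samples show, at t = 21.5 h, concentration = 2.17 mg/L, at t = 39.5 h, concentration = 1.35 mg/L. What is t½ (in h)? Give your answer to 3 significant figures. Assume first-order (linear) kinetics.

k = ln(C₁/C₂) / (t₂ − t₁) = ln(2.17/1.35) / (39.5 − 21.5)
  = 0.4746 / 18.00 = 0.02637 h⁻¹
t½ = ln2 / k = 0.693147 / 0.02637 = 26.29 h

26.3 h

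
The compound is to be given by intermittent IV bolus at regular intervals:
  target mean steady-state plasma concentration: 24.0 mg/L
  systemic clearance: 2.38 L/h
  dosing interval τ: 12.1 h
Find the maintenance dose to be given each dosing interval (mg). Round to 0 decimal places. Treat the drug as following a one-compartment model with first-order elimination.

691 mg

At steady state, Dose/τ = Css × CL.
Dose = Css × CL × τ = 24.0 × 2.380 × 12.1 = 691.2 mg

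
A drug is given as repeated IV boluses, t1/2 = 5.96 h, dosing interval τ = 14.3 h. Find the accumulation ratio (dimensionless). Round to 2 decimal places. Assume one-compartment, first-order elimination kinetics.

k = ln2 / t½ = 0.693147 / 5.96 = 0.1163 h⁻¹
e^(−kτ) = e^(−0.1163 × 14.3) = 0.1896
Accumulation ratio R = 1 / (1 − e^(−kτ)) = 1 / (1 − 0.1896) = 1.234

1.23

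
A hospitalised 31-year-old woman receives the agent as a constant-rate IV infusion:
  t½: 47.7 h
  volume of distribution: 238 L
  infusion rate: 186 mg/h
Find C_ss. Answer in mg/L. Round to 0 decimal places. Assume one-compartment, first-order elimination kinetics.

k = ln2 / t½ = 0.693147 / 47.7 = 0.01453 h⁻¹
CL = k × Vd = 0.01453 × 238 = 3.458 L/h
At steady state Css = R₀ / CL = 186 / 3.458 = 53.79 mg/L

54 mg/L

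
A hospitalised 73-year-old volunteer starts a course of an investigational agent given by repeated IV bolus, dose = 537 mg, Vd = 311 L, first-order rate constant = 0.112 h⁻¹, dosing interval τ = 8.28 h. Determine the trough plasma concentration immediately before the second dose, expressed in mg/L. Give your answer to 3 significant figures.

0.683 mg/L

C₀ per dose = Dose / Vd = 537 / 311 = 1.727 mg/L
Fraction remaining after one interval: r = e^(−kτ) = e^(−0.1120 × 8.28) = 0.3956
Before dose 2, 1 dose has been given (aged 1τ).
C_trough = C₀ × r = 1.727 × 0.3956 = 0.6832 mg/L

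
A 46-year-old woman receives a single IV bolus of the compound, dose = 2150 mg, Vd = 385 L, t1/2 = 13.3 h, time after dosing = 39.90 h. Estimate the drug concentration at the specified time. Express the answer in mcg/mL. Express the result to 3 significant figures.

C₀ = Dose / Vd = 2150 / 385 = 5.584 mg/L
k = ln2 / t½ = 0.693147 / 13.3 = 0.05212 h⁻¹
t / t½ = 39.90 / 13.3 = 3 half-lives
C = C₀ × (1/2)^3 = 5.584 × 0.1250 = 0.6980 mg/L
(0.6980 mg/L = 0.6980 mcg/mL)

0.698 mcg/mL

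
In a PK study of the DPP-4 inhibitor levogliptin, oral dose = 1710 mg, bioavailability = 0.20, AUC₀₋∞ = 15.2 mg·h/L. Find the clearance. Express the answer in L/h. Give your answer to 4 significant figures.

CL = F·Dose / AUC = 0.20 × 1710 / 15.2 = 22.50 L/h

22.50 L/h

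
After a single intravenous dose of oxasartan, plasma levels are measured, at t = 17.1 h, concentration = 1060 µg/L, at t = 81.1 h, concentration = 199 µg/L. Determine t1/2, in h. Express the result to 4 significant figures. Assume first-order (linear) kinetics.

k = ln(C₁/C₂) / (t₂ − t₁) = ln(1060/199) / (81.1 − 17.1)
  = 1.673 / 64.00 = 0.02614 h⁻¹
t½ = ln2 / k = 0.693147 / 0.02614 = 26.52 h

26.52 h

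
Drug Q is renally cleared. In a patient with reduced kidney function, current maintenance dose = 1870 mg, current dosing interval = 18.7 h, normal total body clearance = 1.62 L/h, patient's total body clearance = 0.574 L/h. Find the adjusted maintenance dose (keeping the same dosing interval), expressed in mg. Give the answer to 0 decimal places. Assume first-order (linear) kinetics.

663 mg

To keep the same average steady-state level, dosing rate must scale with clearance.
CL ratio = 0.574 / 1.62 = 0.3543
New dose (same interval) = 1870 × 0.3543 = 662.5 mg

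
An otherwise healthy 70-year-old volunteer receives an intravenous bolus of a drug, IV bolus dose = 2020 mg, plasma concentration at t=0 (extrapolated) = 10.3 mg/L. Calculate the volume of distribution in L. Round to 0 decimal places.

Vd = Dose / C₀ = 2020 / 10.3 = 196.1 L

196 L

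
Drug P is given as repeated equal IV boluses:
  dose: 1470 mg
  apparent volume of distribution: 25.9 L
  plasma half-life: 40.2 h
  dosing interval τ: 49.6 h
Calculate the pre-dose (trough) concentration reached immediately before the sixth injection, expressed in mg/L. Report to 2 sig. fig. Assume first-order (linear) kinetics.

C₀ per dose = Dose / Vd = 1470 / 25.9 = 56.76 mg/L
k = ln2 / t½ = 0.693147 / 40.2 = 0.01724 h⁻¹
Fraction remaining after one interval: r = e^(−kτ) = e^(−0.01724 × 49.6) = 0.4252
Before dose 6, 5 doses have been given (aged 1τ, 2τ, 3τ, 4τ, 5τ).
C_trough = C₀ × (r + r² + … + r^5) = C₀ × r(1−r^5)/(1−r)
        = 56.76 × 0.4252 × (1 − 0.01390) / (1 − 0.4252) = 41.40 mg/L

41 mg/L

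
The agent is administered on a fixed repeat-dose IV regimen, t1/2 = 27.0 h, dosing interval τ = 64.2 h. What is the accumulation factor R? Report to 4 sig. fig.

1.238

k = ln2 / t½ = 0.693147 / 27.0 = 0.02567 h⁻¹
e^(−kτ) = e^(−0.02567 × 64.2) = 0.1924
Accumulation ratio R = 1 / (1 − e^(−kτ)) = 1 / (1 − 0.1924) = 1.238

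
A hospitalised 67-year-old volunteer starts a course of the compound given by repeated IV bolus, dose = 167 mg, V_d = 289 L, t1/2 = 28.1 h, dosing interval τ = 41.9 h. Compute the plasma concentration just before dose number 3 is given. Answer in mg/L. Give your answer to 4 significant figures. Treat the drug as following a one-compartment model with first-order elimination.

0.2787 mg/L

C₀ per dose = Dose / Vd = 167 / 289 = 0.5779 mg/L
k = ln2 / t½ = 0.693147 / 28.1 = 0.02467 h⁻¹
Fraction remaining after one interval: r = e^(−kτ) = e^(−0.02467 × 41.9) = 0.3557
Before dose 3, 2 doses have been given (aged 1τ, 2τ).
C_trough = C₀ × (r + r²) = 0.5779 × (0.3557 + 0.1265) = 0.2787 mg/L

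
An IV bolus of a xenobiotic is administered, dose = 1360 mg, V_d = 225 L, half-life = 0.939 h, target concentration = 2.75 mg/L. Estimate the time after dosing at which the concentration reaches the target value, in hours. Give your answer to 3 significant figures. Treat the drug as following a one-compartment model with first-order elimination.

1.07 h

C₀ = Dose / Vd = 1360 / 225 = 6.044 mg/L
k = ln2 / t½ = 0.693147 / 0.939 = 0.7382 h⁻¹
t = ln(C₀ / C) / k = ln(6.044 / 2.75) / 0.7382
  = ln(2.198) / 0.7382 = 0.7875 / 0.7382 = 1.067 h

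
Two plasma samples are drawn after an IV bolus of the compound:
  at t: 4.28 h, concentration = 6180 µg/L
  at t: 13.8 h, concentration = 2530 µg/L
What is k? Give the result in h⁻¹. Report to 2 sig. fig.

k = ln(C₁/C₂) / (t₂ − t₁) = ln(6180/2530) / (13.8 − 4.28)
  = 0.8931 / 9.520 = 0.09381 h⁻¹

0.094 h⁻¹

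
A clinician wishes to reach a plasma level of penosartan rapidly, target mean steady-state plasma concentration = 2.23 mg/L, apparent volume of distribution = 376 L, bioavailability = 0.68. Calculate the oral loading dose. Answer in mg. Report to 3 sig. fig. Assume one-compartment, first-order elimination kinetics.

LD = Css × Vd / F = 2.23 × 376 / 0.68 = 1233 mg

1230 mg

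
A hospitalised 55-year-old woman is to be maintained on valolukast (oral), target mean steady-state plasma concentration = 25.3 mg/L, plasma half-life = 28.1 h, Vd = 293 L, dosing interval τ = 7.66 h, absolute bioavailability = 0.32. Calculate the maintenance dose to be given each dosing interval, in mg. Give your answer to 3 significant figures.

4380 mg

k = ln2 / t½ = 0.693147 / 28.1 = 0.02467 h⁻¹
CL = k × Vd = 0.02467 × 293 = 7.228 L/h
At steady state, F × (Dose/τ) = Css × CL.
Dose = Css × CL × τ / F = 25.3 × 7.228 × 7.66 / 0.32 = 4377 mg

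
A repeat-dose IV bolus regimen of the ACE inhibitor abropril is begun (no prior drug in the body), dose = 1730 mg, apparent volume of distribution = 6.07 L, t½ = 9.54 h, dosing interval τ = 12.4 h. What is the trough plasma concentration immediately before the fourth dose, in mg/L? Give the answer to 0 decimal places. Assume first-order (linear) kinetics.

C₀ per dose = Dose / Vd = 1730 / 6.07 = 285.0 mg/L
k = ln2 / t½ = 0.693147 / 9.54 = 0.07266 h⁻¹
Fraction remaining after one interval: r = e^(−kτ) = e^(−0.07266 × 12.4) = 0.4062
Before dose 4, 3 doses have been given (aged 1τ, 2τ, 3τ).
C_trough = C₀ × (r + r² + … + r^3) = C₀ × r(1−r^3)/(1−r)
        = 285.0 × 0.4062 × (1 − 0.06702) / (1 − 0.4062) = 181.9 mg/L

182 mg/L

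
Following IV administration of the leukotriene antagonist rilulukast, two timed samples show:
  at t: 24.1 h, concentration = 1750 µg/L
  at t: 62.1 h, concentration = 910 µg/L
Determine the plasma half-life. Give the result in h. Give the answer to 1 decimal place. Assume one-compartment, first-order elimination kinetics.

40.3 h

k = ln(C₁/C₂) / (t₂ − t₁) = ln(1750/910) / (62.1 − 24.1)
  = 0.6539 / 38.00 = 0.01721 h⁻¹
t½ = ln2 / k = 0.693147 / 0.01721 = 40.28 h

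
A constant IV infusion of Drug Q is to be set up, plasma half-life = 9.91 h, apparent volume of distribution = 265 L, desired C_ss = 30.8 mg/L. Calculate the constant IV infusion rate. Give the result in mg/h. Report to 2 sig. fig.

k = ln2 / t½ = 0.693147 / 9.91 = 0.06994 h⁻¹
CL = k × Vd = 0.06994 × 265 = 18.53 L/h
At steady state, infusion rate R₀ = Css × CL = 30.8 × 18.53 = 570.7 mg/h

570 mg/h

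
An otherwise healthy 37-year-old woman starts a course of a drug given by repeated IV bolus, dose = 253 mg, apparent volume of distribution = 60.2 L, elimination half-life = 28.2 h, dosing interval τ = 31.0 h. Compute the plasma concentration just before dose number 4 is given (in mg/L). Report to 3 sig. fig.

3.30 mg/L

C₀ per dose = Dose / Vd = 253 / 60.2 = 4.203 mg/L
k = ln2 / t½ = 0.693147 / 28.2 = 0.02458 h⁻¹
Fraction remaining after one interval: r = e^(−kτ) = e^(−0.02458 × 31.0) = 0.4667
Before dose 4, 3 doses have been given (aged 1τ, 2τ, 3τ).
C_trough = C₀ × (r + r² + … + r^3) = C₀ × r(1−r^3)/(1−r)
        = 4.203 × 0.4667 × (1 − 0.1017) / (1 − 0.4667) = 3.304 mg/L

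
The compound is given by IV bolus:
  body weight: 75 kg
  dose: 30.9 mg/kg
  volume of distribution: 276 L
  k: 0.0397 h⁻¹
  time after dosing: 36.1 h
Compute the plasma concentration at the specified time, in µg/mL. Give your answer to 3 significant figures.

2.00 µg/mL

Total dose = 30.9 × 75 = 2318 mg
C₀ = Dose / Vd = 2318 / 276 = 8.399 mg/L
C = C₀ · e^(−k·t) = 8.399 × e^(−0.03970 × 36.1)
  = 8.399 × 0.2386 = 2.004 mg/L
(2.004 mg/L = 2.004 µg/mL)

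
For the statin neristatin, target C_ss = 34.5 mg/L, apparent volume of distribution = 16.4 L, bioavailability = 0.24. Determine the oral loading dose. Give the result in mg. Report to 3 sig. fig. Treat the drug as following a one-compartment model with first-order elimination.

2360 mg

LD = Css × Vd / F = 34.5 × 16.4 / 0.24 = 2358 mg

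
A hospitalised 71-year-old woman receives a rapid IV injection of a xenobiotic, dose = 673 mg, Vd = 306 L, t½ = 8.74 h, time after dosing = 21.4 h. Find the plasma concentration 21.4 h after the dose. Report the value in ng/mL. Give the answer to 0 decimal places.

403 ng/mL

C₀ = Dose / Vd = 673.0 / 306 = 2.199 mg/L
k = ln2 / t½ = 0.693147 / 8.74 = 0.07931 h⁻¹
C = C₀ · e^(−k·t) = 2.199 × e^(−0.07931 × 21.4)
  = 2.199 × 0.1832 = 0.4029 mg/L
Convert: 0.4029 mg/L × 1000 = 402.9 ng/mL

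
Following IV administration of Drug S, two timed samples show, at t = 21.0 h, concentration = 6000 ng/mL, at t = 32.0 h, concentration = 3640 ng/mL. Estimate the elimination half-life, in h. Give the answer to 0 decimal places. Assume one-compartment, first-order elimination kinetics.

15 h

k = ln(C₁/C₂) / (t₂ − t₁) = ln(6000/3640) / (32.0 − 21.0)
  = 0.4998 / 11.00 = 0.04544 h⁻¹
t½ = ln2 / k = 0.693147 / 0.04544 = 15.25 h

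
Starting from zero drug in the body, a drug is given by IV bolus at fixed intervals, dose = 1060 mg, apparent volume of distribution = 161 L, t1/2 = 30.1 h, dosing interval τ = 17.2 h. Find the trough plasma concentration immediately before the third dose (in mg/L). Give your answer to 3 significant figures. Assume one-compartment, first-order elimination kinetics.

7.41 mg/L

C₀ per dose = Dose / Vd = 1060 / 161 = 6.584 mg/L
k = ln2 / t½ = 0.693147 / 30.1 = 0.02303 h⁻¹
Fraction remaining after one interval: r = e^(−kτ) = e^(−0.02303 × 17.2) = 0.6729
Before dose 3, 2 doses have been given (aged 1τ, 2τ).
C_trough = C₀ × (r + r²) = 6.584 × (0.6729 + 0.4528) = 7.412 mg/L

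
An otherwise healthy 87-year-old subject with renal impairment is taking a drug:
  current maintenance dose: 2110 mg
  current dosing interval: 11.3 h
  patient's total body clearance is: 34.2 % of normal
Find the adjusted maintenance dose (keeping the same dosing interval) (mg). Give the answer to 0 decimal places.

To keep the same average steady-state level, dosing rate must scale with clearance.
CL ratio = 34.2 / 100 = 0.3420
New dose (same interval) = 2110 × 0.3420 = 721.6 mg

722 mg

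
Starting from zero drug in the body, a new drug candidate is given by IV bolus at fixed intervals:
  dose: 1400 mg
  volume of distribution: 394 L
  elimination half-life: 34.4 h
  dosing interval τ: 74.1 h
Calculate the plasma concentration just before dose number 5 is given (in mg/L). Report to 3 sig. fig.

C₀ per dose = Dose / Vd = 1400 / 394 = 3.553 mg/L
k = ln2 / t½ = 0.693147 / 34.4 = 0.02015 h⁻¹
Fraction remaining after one interval: r = e^(−kτ) = e^(−0.02015 × 74.1) = 0.2247
Before dose 5, 4 doses have been given (aged 1τ, 2τ, 3τ, 4τ).
C_trough = C₀ × (r + r² + … + r^4) = C₀ × r(1−r^4)/(1−r)
        = 3.553 × 0.2247 × (1 − 0.002549) / (1 − 0.2247) = 1.027 mg/L

1.03 mg/L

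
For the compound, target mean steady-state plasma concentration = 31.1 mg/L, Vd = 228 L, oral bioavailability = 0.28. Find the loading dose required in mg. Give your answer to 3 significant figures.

LD = Css × Vd / F = 31.1 × 228 / 0.28 = 25320 mg

25300 mg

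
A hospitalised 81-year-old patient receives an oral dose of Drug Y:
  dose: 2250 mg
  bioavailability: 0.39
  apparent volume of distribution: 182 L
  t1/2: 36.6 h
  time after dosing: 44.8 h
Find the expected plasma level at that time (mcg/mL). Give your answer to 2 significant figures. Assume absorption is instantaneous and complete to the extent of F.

Amount reaching circulation = F × Dose = 0.39 × 2250 = 877.5 mg
C₀ = F·Dose / Vd = 877.5 / 182 = 4.821 mg/L
k = ln2 / t½ = 0.693147 / 36.6 = 0.01894 h⁻¹
C = C₀ · e^(−k·t) = 4.821 × e^(−0.01894 × 44.8)
  = 4.821 × 0.4281 = 2.064 mg/L
(2.064 mg/L = 2.064 mcg/mL)

2.1 mcg/mL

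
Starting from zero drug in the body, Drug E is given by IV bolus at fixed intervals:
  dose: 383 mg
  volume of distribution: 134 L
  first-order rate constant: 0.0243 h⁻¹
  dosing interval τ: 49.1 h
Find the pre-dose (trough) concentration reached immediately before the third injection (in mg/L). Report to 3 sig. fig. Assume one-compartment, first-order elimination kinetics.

1.13 mg/L

C₀ per dose = Dose / Vd = 383 / 134 = 2.858 mg/L
Fraction remaining after one interval: r = e^(−kτ) = e^(−0.02430 × 49.1) = 0.3033
Before dose 3, 2 doses have been given (aged 1τ, 2τ).
C_trough = C₀ × (r + r²) = 2.858 × (0.3033 + 0.09199) = 1.130 mg/L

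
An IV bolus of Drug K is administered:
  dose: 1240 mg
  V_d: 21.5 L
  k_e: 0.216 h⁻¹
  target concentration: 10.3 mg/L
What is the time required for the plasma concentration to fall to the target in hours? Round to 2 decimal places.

7.98 h

C₀ = Dose / Vd = 1240 / 21.5 = 57.67 mg/L
t = ln(C₀ / C) / k = ln(57.67 / 10.3) / 0.2160
  = ln(5.599) / 0.2160 = 1.723 / 0.2160 = 7.977 h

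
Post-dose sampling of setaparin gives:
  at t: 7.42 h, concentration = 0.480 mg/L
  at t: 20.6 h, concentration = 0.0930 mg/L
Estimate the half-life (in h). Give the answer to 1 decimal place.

k = ln(C₁/C₂) / (t₂ − t₁) = ln(0.480/0.0930) / (20.6 − 7.42)
  = 1.641 / 13.18 = 0.1245 h⁻¹
t½ = ln2 / k = 0.693147 / 0.1245 = 5.567 h

5.6 h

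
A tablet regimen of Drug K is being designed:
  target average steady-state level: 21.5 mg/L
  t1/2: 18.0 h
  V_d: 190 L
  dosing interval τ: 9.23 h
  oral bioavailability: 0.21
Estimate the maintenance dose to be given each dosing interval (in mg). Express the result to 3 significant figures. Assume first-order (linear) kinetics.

6910 mg

k = ln2 / t½ = 0.693147 / 18.0 = 0.03851 h⁻¹
CL = k × Vd = 0.03851 × 190 = 7.317 L/h
At steady state, F × (Dose/τ) = Css × CL.
Dose = Css × CL × τ / F = 21.5 × 7.317 × 9.23 / 0.21 = 6914 mg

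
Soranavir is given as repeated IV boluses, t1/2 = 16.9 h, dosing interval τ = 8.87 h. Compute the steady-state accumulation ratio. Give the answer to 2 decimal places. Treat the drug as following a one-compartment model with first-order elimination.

k = ln2 / t½ = 0.693147 / 16.9 = 0.04101 h⁻¹
e^(−kτ) = e^(−0.04101 × 8.87) = 0.6951
Accumulation ratio R = 1 / (1 − e^(−kτ)) = 1 / (1 − 0.6951) = 3.280

3.28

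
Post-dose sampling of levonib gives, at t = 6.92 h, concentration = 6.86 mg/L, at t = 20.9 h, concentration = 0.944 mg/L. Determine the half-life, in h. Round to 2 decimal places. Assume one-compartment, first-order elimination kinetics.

k = ln(C₁/C₂) / (t₂ − t₁) = ln(6.86/0.944) / (20.9 − 6.92)
  = 1.983 / 13.98 = 0.1418 h⁻¹
t½ = ln2 / k = 0.693147 / 0.1418 = 4.888 h

4.89 h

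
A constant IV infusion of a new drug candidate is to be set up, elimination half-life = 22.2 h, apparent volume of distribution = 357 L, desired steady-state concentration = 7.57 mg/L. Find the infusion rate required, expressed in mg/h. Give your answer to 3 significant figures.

k = ln2 / t½ = 0.693147 / 22.2 = 0.03122 h⁻¹
CL = k × Vd = 0.03122 × 357 = 11.15 L/h
At steady state, infusion rate R₀ = Css × CL = 7.57 × 11.15 = 84.41 mg/h

84.4 mg/h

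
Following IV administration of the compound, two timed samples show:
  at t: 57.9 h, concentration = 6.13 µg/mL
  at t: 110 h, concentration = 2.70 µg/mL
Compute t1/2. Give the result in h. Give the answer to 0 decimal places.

44 h

k = ln(C₁/C₂) / (t₂ − t₁) = ln(6.13/2.70) / (110 − 57.9)
  = 0.8199 / 52.10 = 0.01574 h⁻¹
t½ = ln2 / k = 0.693147 / 0.01574 = 44.04 h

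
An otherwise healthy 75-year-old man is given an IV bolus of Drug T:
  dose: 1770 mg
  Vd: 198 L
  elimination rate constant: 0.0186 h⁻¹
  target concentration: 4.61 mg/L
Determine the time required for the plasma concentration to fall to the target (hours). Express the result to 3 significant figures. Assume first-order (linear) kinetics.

C₀ = Dose / Vd = 1770 / 198 = 8.939 mg/L
t = ln(C₀ / C) / k = ln(8.939 / 4.61) / 0.01860
  = ln(1.939) / 0.01860 = 0.6622 / 0.01860 = 35.60 h

35.6 h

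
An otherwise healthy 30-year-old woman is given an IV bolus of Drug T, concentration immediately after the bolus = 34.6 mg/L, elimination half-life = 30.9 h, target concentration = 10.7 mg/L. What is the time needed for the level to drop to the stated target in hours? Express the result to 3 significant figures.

52.3 h

k = ln2 / t½ = 0.693147 / 30.9 = 0.02243 h⁻¹
t = ln(C₀ / C) / k = ln(34.60 / 10.7) / 0.02243
  = ln(3.234) / 0.02243 = 1.174 / 0.02243 = 52.34 h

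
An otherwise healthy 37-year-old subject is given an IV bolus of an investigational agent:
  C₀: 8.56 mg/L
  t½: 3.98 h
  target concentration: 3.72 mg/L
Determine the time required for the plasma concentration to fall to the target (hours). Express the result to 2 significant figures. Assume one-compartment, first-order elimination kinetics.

k = ln2 / t½ = 0.693147 / 3.98 = 0.1742 h⁻¹
t = ln(C₀ / C) / k = ln(8.560 / 3.72) / 0.1742
  = ln(2.301) / 0.1742 = 0.8333 / 0.1742 = 4.784 h

4.8 h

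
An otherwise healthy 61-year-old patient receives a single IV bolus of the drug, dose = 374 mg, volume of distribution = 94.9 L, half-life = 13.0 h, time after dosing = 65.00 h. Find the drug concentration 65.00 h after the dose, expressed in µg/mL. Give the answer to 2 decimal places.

C₀ = Dose / Vd = 374.0 / 94.9 = 3.941 mg/L
k = ln2 / t½ = 0.693147 / 13.0 = 0.05332 h⁻¹
t / t½ = 65.00 / 13.0 = 5 half-lives
C = C₀ × (1/2)^5 = 3.941 × 0.03125 = 0.1232 mg/L
(0.1232 mg/L = 0.1232 µg/mL)

0.12 µg/mL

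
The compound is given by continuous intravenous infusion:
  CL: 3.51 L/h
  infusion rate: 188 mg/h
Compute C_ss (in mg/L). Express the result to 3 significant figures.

53.6 mg/L

At steady state Css = R₀ / CL = 188 / 3.510 = 53.56 mg/L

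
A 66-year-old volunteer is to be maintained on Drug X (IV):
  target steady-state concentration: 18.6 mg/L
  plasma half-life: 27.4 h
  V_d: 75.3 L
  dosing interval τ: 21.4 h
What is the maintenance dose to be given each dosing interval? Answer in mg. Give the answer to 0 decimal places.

758 mg

k = ln2 / t½ = 0.693147 / 27.4 = 0.02530 h⁻¹
CL = k × Vd = 0.02530 × 75.3 = 1.905 L/h
At steady state, Dose/τ = Css × CL.
Dose = Css × CL × τ = 18.6 × 1.905 × 21.4 = 758.3 mg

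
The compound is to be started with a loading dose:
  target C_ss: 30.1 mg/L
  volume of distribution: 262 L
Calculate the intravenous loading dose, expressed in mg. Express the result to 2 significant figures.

7900 mg

LD = Css × Vd = 30.1 × 262 = 7886 mg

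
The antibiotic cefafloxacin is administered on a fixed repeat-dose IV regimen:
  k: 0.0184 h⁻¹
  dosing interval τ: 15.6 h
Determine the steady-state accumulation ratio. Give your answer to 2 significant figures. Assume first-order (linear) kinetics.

e^(−kτ) = e^(−0.01840 × 15.6) = 0.7505
Accumulation ratio R = 1 / (1 − e^(−kτ)) = 1 / (1 − 0.7505) = 4.008

4.0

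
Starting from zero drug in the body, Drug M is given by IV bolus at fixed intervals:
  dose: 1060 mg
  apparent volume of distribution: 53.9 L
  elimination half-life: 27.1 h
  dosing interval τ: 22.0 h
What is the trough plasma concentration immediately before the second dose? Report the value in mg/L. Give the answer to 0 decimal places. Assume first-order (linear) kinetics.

C₀ per dose = Dose / Vd = 1060 / 53.9 = 19.67 mg/L
k = ln2 / t½ = 0.693147 / 27.1 = 0.02558 h⁻¹
Fraction remaining after one interval: r = e^(−kτ) = e^(−0.02558 × 22.0) = 0.5696
Before dose 2, 1 dose has been given (aged 1τ).
C_trough = C₀ × r = 19.67 × 0.5696 = 11.20 mg/L

11 mg/L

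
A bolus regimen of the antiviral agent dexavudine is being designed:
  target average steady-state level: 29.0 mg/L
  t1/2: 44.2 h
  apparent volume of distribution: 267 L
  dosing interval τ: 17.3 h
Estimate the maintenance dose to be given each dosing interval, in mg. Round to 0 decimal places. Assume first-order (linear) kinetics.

2101 mg

k = ln2 / t½ = 0.693147 / 44.2 = 0.01568 h⁻¹
CL = k × Vd = 0.01568 × 267 = 4.187 L/h
At steady state, Dose/τ = Css × CL.
Dose = Css × CL × τ = 29.0 × 4.187 × 17.3 = 2101 mg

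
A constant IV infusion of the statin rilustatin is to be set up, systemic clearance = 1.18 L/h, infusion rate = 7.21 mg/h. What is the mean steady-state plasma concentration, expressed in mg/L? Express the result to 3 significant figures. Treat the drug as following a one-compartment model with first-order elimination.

At steady state Css = R₀ / CL = 7.21 / 1.180 = 6.110 mg/L

6.11 mg/L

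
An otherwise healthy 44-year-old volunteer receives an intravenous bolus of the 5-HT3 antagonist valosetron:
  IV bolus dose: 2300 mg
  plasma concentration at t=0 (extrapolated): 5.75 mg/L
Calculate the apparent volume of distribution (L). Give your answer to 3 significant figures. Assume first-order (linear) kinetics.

Vd = Dose / C₀ = 2300 / 5.75 = 400.0 L

400 L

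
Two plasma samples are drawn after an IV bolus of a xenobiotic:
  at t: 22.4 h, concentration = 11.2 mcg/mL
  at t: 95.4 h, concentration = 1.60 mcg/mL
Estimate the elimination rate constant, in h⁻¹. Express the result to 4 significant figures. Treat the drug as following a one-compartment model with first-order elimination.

0.02666 h⁻¹

k = ln(C₁/C₂) / (t₂ − t₁) = ln(11.2/1.60) / (95.4 − 22.4)
  = 1.946 / 73.00 = 0.02666 h⁻¹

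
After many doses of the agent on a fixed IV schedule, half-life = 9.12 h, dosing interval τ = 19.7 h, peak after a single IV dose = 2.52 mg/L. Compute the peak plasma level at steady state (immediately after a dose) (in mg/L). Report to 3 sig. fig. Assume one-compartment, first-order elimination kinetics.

k = ln2 / t½ = 0.693147 / 9.12 = 0.07600 h⁻¹
e^(−kτ) = e^(−0.07600 × 19.7) = 0.2238
Accumulation ratio R = 1 / (1 − e^(−kτ)) = 1 / (1 − 0.2238) = 1.288
Steady-state peak = C₀ × R = 2.52 × 1.288 = 3.246 mg/L

3.25 mg/L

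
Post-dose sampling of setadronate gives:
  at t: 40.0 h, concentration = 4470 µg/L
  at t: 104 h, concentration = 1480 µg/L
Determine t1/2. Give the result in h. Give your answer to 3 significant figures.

k = ln(C₁/C₂) / (t₂ − t₁) = ln(4470/1480) / (104 − 40.0)
  = 1.105 / 64.00 = 0.01727 h⁻¹
t½ = ln2 / k = 0.693147 / 0.01727 = 40.14 h

40.1 h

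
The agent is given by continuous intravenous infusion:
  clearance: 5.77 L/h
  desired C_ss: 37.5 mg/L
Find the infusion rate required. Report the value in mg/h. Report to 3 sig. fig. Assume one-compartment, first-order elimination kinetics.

At steady state, infusion rate R₀ = Css × CL = 37.5 × 5.770 = 216.4 mg/h

216 mg/h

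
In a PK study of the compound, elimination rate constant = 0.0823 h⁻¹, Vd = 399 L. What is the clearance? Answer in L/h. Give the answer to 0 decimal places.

33 L/h

CL = k × Vd = 0.0823 × 399 = 32.84 L/h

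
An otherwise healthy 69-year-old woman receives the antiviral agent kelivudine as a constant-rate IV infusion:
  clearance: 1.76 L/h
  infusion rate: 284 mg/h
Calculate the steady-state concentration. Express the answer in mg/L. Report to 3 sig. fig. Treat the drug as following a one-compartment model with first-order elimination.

At steady state Css = R₀ / CL = 284 / 1.760 = 161.4 mg/L

161 mg/L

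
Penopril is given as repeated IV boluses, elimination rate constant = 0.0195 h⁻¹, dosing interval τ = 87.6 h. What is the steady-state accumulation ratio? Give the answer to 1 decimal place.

1.2

e^(−kτ) = e^(−0.01950 × 87.6) = 0.1812
Accumulation ratio R = 1 / (1 − e^(−kτ)) = 1 / (1 − 0.1812) = 1.221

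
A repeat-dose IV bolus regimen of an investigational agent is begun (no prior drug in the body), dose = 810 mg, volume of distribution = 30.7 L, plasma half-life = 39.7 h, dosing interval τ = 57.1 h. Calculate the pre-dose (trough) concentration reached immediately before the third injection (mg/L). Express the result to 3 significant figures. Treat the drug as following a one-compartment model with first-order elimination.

C₀ per dose = Dose / Vd = 810 / 30.7 = 26.38 mg/L
k = ln2 / t½ = 0.693147 / 39.7 = 0.01746 h⁻¹
Fraction remaining after one interval: r = e^(−kτ) = e^(−0.01746 × 57.1) = 0.3690
Before dose 3, 2 doses have been given (aged 1τ, 2τ).
C_trough = C₀ × (r + r²) = 26.38 × (0.3690 + 0.1362) = 13.33 mg/L

13.3 mg/L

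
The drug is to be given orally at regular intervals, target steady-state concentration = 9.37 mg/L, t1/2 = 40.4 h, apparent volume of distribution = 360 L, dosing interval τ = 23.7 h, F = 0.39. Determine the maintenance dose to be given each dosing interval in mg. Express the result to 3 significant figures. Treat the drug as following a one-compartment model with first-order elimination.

3520 mg

k = ln2 / t½ = 0.693147 / 40.4 = 0.01716 h⁻¹
CL = k × Vd = 0.01716 × 360 = 6.178 L/h
At steady state, F × (Dose/τ) = Css × CL.
Dose = Css × CL × τ / F = 9.37 × 6.178 × 23.7 / 0.39 = 3518 mg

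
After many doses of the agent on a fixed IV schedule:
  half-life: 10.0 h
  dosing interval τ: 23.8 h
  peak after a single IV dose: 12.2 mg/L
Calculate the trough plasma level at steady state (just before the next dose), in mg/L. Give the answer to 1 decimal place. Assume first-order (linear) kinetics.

2.9 mg/L

k = ln2 / t½ = 0.693147 / 10.0 = 0.06931 h⁻¹
e^(−kτ) = e^(−0.06931 × 23.8) = 0.1921
Accumulation ratio R = 1 / (1 − e^(−kτ)) = 1 / (1 − 0.1921) = 1.238
Steady-state trough = C₀ × R × e^(−kτ) = 12.2 × 1.238 × 0.1921 = 2.901 mg/L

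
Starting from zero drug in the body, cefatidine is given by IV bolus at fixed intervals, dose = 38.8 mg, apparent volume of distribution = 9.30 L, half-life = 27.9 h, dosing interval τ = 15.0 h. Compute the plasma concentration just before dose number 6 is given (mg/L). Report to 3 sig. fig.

C₀ per dose = Dose / Vd = 38.8 / 9.30 = 4.172 mg/L
k = ln2 / t½ = 0.693147 / 27.9 = 0.02484 h⁻¹
Fraction remaining after one interval: r = e^(−kτ) = e^(−0.02484 × 15.0) = 0.6889
Before dose 6, 5 doses have been given (aged 1τ, 2τ, 3τ, 4τ, 5τ).
C_trough = C₀ × (r + r² + … + r^5) = C₀ × r(1−r^5)/(1−r)
        = 4.172 × 0.6889 × (1 − 0.1552) / (1 − 0.6889) = 7.805 mg/L

7.81 mg/L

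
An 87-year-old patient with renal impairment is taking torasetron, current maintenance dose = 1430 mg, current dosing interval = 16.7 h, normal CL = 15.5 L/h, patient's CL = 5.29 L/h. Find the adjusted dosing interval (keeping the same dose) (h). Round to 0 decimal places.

To keep the same average steady-state level, dosing rate must scale with clearance.
CL ratio = 5.29 / 15.5 = 0.3413
New interval (same dose) = 16.7 / 0.3413 = 48.93 h

49 h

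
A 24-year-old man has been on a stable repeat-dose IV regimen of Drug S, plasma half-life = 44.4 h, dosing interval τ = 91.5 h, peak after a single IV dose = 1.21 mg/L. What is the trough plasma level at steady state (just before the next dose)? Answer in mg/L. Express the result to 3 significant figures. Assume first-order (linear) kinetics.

k = ln2 / t½ = 0.693147 / 44.4 = 0.01561 h⁻¹
e^(−kτ) = e^(−0.01561 × 91.5) = 0.2397
Accumulation ratio R = 1 / (1 − e^(−kτ)) = 1 / (1 − 0.2397) = 1.315
Steady-state trough = C₀ × R × e^(−kτ) = 1.21 × 1.315 × 0.2397 = 0.3814 mg/L

0.381 mg/L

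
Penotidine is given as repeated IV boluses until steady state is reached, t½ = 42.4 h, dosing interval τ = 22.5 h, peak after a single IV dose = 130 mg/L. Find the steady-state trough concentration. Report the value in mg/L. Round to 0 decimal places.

292 mg/L

k = ln2 / t½ = 0.693147 / 42.4 = 0.01635 h⁻¹
e^(−kτ) = e^(−0.01635 × 22.5) = 0.6922
Accumulation ratio R = 1 / (1 − e^(−kτ)) = 1 / (1 − 0.6922) = 3.249
Steady-state trough = C₀ × R × e^(−kτ) = 130 × 3.249 × 0.6922 = 292.4 mg/L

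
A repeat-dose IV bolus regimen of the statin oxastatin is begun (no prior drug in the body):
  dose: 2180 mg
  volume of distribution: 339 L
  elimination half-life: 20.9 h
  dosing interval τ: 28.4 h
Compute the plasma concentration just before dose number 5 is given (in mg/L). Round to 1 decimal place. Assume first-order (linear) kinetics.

4.0 mg/L

C₀ per dose = Dose / Vd = 2180 / 339 = 6.431 mg/L
k = ln2 / t½ = 0.693147 / 20.9 = 0.03316 h⁻¹
Fraction remaining after one interval: r = e^(−kτ) = e^(−0.03316 × 28.4) = 0.3899
Before dose 5, 4 doses have been given (aged 1τ, 2τ, 3τ, 4τ).
C_trough = C₀ × (r + r² + … + r^4) = C₀ × r(1−r^4)/(1−r)
        = 6.431 × 0.3899 × (1 − 0.02311) / (1 − 0.3899) = 4.015 mg/L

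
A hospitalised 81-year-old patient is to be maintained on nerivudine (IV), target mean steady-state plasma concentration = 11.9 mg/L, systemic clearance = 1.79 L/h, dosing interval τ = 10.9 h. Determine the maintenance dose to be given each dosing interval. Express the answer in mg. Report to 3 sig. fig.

232 mg

At steady state, Dose/τ = Css × CL.
Dose = Css × CL × τ = 11.9 × 1.790 × 10.9 = 232.2 mg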